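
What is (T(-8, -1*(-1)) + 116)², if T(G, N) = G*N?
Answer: 11664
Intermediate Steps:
(T(-8, -1*(-1)) + 116)² = (-(-8)*(-1) + 116)² = (-8*1 + 116)² = (-8 + 116)² = 108² = 11664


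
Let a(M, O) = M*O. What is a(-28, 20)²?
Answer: 313600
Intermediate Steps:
a(-28, 20)² = (-28*20)² = (-560)² = 313600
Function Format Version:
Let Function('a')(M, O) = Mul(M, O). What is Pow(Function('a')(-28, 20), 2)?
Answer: 313600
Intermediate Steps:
Pow(Function('a')(-28, 20), 2) = Pow(Mul(-28, 20), 2) = Pow(-560, 2) = 313600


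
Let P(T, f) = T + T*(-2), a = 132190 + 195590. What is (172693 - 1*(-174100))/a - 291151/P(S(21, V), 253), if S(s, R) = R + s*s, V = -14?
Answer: 13654507913/19994580 ≈ 682.91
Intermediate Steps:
S(s, R) = R + s²
a = 327780
P(T, f) = -T (P(T, f) = T - 2*T = -T)
(172693 - 1*(-174100))/a - 291151/P(S(21, V), 253) = (172693 - 1*(-174100))/327780 - 291151*(-1/(-14 + 21²)) = (172693 + 174100)*(1/327780) - 291151*(-1/(-14 + 441)) = 346793*(1/327780) - 291151/((-1*427)) = 346793/327780 - 291151/(-427) = 346793/327780 - 291151*(-1/427) = 346793/327780 + 41593/61 = 13654507913/19994580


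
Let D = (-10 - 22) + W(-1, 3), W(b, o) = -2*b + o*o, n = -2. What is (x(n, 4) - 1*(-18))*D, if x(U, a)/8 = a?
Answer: -1050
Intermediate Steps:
x(U, a) = 8*a
W(b, o) = o² - 2*b (W(b, o) = -2*b + o² = o² - 2*b)
D = -21 (D = (-10 - 22) + (3² - 2*(-1)) = -32 + (9 + 2) = -32 + 11 = -21)
(x(n, 4) - 1*(-18))*D = (8*4 - 1*(-18))*(-21) = (32 + 18)*(-21) = 50*(-21) = -1050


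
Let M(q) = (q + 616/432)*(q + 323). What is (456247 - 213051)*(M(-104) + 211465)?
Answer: 413679192754/9 ≈ 4.5964e+10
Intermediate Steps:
M(q) = (323 + q)*(77/54 + q) (M(q) = (q + 616*(1/432))*(323 + q) = (q + 77/54)*(323 + q) = (77/54 + q)*(323 + q) = (323 + q)*(77/54 + q))
(456247 - 213051)*(M(-104) + 211465) = (456247 - 213051)*((24871/54 + (-104)² + (17519/54)*(-104)) + 211465) = 243196*((24871/54 + 10816 - 910988/27) + 211465) = 243196*(-404347/18 + 211465) = 243196*(3402023/18) = 413679192754/9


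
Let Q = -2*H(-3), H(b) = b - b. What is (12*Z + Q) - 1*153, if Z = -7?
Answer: -237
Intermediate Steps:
H(b) = 0
Q = 0 (Q = -2*0 = 0)
(12*Z + Q) - 1*153 = (12*(-7) + 0) - 1*153 = (-84 + 0) - 153 = -84 - 153 = -237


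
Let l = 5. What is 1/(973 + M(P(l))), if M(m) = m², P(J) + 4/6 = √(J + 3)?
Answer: 79497/78020737 + 216*√2/78020737 ≈ 0.0010228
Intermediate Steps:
P(J) = -⅔ + √(3 + J) (P(J) = -⅔ + √(J + 3) = -⅔ + √(3 + J))
1/(973 + M(P(l))) = 1/(973 + (-⅔ + √(3 + 5))²) = 1/(973 + (-⅔ + √8)²) = 1/(973 + (-⅔ + 2*√2)²)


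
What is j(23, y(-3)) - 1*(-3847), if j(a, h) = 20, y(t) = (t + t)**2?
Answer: 3867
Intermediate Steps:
y(t) = 4*t**2 (y(t) = (2*t)**2 = 4*t**2)
j(23, y(-3)) - 1*(-3847) = 20 - 1*(-3847) = 20 + 3847 = 3867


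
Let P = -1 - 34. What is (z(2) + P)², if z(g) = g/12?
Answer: 43681/36 ≈ 1213.4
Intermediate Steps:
z(g) = g/12 (z(g) = g*(1/12) = g/12)
P = -35
(z(2) + P)² = ((1/12)*2 - 35)² = (⅙ - 35)² = (-209/6)² = 43681/36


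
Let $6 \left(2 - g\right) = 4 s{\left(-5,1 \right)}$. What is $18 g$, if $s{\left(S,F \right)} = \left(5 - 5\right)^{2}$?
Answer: $36$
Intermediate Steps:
$s{\left(S,F \right)} = 0$ ($s{\left(S,F \right)} = 0^{2} = 0$)
$g = 2$ ($g = 2 - \frac{4 \cdot 0}{6} = 2 - 0 = 2 + 0 = 2$)
$18 g = 18 \cdot 2 = 36$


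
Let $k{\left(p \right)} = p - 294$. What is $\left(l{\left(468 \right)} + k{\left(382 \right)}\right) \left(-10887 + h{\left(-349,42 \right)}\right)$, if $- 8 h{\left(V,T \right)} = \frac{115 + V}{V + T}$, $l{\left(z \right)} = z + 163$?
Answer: $- \frac{9612564807}{1228} \approx -7.8278 \cdot 10^{6}$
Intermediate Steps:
$l{\left(z \right)} = 163 + z$
$h{\left(V,T \right)} = - \frac{115 + V}{8 \left(T + V\right)}$ ($h{\left(V,T \right)} = - \frac{\left(115 + V\right) \frac{1}{V + T}}{8} = - \frac{\left(115 + V\right) \frac{1}{T + V}}{8} = - \frac{\frac{1}{T + V} \left(115 + V\right)}{8} = - \frac{115 + V}{8 \left(T + V\right)}$)
$k{\left(p \right)} = -294 + p$ ($k{\left(p \right)} = p - 294 = -294 + p$)
$\left(l{\left(468 \right)} + k{\left(382 \right)}\right) \left(-10887 + h{\left(-349,42 \right)}\right) = \left(\left(163 + 468\right) + \left(-294 + 382\right)\right) \left(-10887 + \frac{-115 - -349}{8 \left(42 - 349\right)}\right) = \left(631 + 88\right) \left(-10887 + \frac{-115 + 349}{8 \left(-307\right)}\right) = 719 \left(-10887 + \frac{1}{8} \left(- \frac{1}{307}\right) 234\right) = 719 \left(-10887 - \frac{117}{1228}\right) = 719 \left(- \frac{13369353}{1228}\right) = - \frac{9612564807}{1228}$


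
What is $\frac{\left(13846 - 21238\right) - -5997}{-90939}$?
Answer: $\frac{465}{30313} \approx 0.01534$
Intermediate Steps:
$\frac{\left(13846 - 21238\right) - -5997}{-90939} = \left(-7392 + 5997\right) \left(- \frac{1}{90939}\right) = \left(-1395\right) \left(- \frac{1}{90939}\right) = \frac{465}{30313}$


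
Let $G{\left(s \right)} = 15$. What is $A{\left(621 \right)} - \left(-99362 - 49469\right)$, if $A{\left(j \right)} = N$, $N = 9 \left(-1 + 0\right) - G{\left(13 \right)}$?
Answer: $148807$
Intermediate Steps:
$N = -24$ ($N = 9 \left(-1 + 0\right) - 15 = 9 \left(-1\right) - 15 = -9 - 15 = -24$)
$A{\left(j \right)} = -24$
$A{\left(621 \right)} - \left(-99362 - 49469\right) = -24 - \left(-99362 - 49469\right) = -24 - -148831 = -24 + 148831 = 148807$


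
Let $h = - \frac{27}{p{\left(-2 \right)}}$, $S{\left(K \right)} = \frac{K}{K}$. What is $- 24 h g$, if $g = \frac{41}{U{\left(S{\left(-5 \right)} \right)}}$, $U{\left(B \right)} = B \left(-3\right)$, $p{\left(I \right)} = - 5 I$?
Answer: $- \frac{4428}{5} \approx -885.6$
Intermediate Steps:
$S{\left(K \right)} = 1$
$U{\left(B \right)} = - 3 B$
$h = - \frac{27}{10}$ ($h = - \frac{27}{\left(-5\right) \left(-2\right)} = - \frac{27}{10} \approx -2.7$)
$g = - \frac{41}{3}$ ($g = \frac{41}{\left(-3\right) 1} = \frac{41}{-3} = 41 \left(- \frac{1}{3}\right) = - \frac{41}{3} \approx -13.667$)
$- 24 h g = \left(-24\right) \left(- \frac{27}{10}\right) \left(- \frac{41}{3}\right) = \frac{324}{5} \left(- \frac{41}{3}\right) = - \frac{4428}{5}$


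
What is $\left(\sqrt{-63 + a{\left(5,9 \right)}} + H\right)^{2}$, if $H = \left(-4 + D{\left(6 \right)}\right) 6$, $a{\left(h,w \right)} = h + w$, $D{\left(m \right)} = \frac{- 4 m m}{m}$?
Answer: $28175 - 2352 i \approx 28175.0 - 2352.0 i$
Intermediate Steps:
$D{\left(m \right)} = - 4 m$ ($D{\left(m \right)} = \frac{\left(-4\right) m^{2}}{m} = - 4 m$)
$H = -168$ ($H = \left(-4 - 24\right) 6 = \left(-28\right) 6 = -168$)
$\left(\sqrt{-63 + a{\left(5,9 \right)}} + H\right)^{2} = \left(\sqrt{-63 + \left(5 + 9\right)} - 168\right)^{2} = \left(\sqrt{-63 + 14} - 168\right)^{2} = \left(\sqrt{-49} - 168\right)^{2} = \left(7 i - 168\right)^{2} = \left(-168 + 7 i\right)^{2}$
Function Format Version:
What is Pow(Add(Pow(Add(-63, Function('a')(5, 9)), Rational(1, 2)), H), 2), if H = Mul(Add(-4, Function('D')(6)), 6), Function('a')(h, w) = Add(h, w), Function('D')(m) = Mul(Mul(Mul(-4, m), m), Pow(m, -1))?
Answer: Add(28175, Mul(-2352, I)) ≈ Add(28175., Mul(-2352.0, I))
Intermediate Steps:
Function('D')(m) = Mul(-4, m) (Function('D')(m) = Mul(Mul(-4, Pow(m, 2)), Pow(m, -1)) = Mul(-4, m))
H = -168 (H = Mul(Add(-4, Mul(-4, 6)), 6) = Mul(Add(-4, -24), 6) = Mul(-28, 6) = -168)
Pow(Add(Pow(Add(-63, Function('a')(5, 9)), Rational(1, 2)), H), 2) = Pow(Add(Pow(Add(-63, Add(5, 9)), Rational(1, 2)), -168), 2) = Pow(Add(Pow(Add(-63, 14), Rational(1, 2)), -168), 2) = Pow(Add(Pow(-49, Rational(1, 2)), -168), 2) = Pow(Add(Mul(7, I), -168), 2) = Pow(Add(-168, Mul(7, I)), 2)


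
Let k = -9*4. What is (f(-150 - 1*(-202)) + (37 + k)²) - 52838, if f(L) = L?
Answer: -52785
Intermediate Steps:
k = -36
(f(-150 - 1*(-202)) + (37 + k)²) - 52838 = ((-150 - 1*(-202)) + (37 - 36)²) - 52838 = ((-150 + 202) + 1²) - 52838 = (52 + 1) - 52838 = 53 - 52838 = -52785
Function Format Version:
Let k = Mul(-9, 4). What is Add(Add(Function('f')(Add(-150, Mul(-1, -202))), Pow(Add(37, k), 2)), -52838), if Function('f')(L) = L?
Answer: -52785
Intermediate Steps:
k = -36
Add(Add(Function('f')(Add(-150, Mul(-1, -202))), Pow(Add(37, k), 2)), -52838) = Add(Add(Add(-150, Mul(-1, -202)), Pow(Add(37, -36), 2)), -52838) = Add(Add(Add(-150, 202), Pow(1, 2)), -52838) = Add(Add(52, 1), -52838) = Add(53, -52838) = -52785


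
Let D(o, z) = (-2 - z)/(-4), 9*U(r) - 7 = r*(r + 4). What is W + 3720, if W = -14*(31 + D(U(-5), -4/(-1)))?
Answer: 3265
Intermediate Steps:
U(r) = 7/9 + r*(4 + r)/9 (U(r) = 7/9 + (r*(r + 4))/9 = 7/9 + (r*(4 + r))/9 = 7/9 + r*(4 + r)/9)
D(o, z) = ½ + z/4 (D(o, z) = (-2 - z)*(-¼) = ½ + z/4)
W = -455 (W = -14*(31 + (½ + (-4/(-1))/4)) = -14*(31 + (½ + (-4*(-1))/4)) = -14*(31 + (½ + (¼)*4)) = -14*(31 + (½ + 1)) = -14*(31 + 3/2) = -14*65/2 = -455)
W + 3720 = -455 + 3720 = 3265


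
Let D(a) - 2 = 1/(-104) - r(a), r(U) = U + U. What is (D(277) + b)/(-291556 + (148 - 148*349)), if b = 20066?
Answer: -405891/7135648 ≈ -0.056882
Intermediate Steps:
r(U) = 2*U
D(a) = 207/104 - 2*a (D(a) = 2 + (1/(-104) - 2*a) = 2 + (-1/104 - 2*a) = 207/104 - 2*a)
(D(277) + b)/(-291556 + (148 - 148*349)) = ((207/104 - 2*277) + 20066)/(-291556 + (148 - 148*349)) = ((207/104 - 554) + 20066)/(-291556 + (148 - 51652)) = (-57409/104 + 20066)/(-291556 - 51504) = (2029455/104)/(-343060) = (2029455/104)*(-1/343060) = -405891/7135648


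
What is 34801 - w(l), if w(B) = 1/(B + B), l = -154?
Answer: 10718709/308 ≈ 34801.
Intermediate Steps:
w(B) = 1/(2*B)
34801 - w(l) = 34801 - 1/(2*(-154)) = 34801 - (-1)/(2*154) = 34801 - 1*(-1/308) = 34801 + 1/308 = 10718709/308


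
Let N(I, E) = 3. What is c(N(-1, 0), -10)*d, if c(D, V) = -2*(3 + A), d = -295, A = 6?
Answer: 5310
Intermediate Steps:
c(D, V) = -18 (c(D, V) = -2*(3 + 6) = -2*9 = -18)
c(N(-1, 0), -10)*d = -18*(-295) = 5310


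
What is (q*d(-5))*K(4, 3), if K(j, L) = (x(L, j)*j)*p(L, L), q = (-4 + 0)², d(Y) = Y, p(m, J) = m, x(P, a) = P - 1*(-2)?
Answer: -4800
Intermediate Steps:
x(P, a) = 2 + P (x(P, a) = P + 2 = 2 + P)
q = 16 (q = (-4)² = 16)
K(j, L) = L*j*(2 + L) (K(j, L) = ((2 + L)*j)*L = (j*(2 + L))*L = L*j*(2 + L))
(q*d(-5))*K(4, 3) = (16*(-5))*(3*4*(2 + 3)) = -240*4*5 = -80*60 = -4800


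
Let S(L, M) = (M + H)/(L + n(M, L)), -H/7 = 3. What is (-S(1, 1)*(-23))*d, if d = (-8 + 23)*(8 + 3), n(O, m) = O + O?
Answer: -25300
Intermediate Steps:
n(O, m) = 2*O
H = -21 (H = -7*3 = -21)
S(L, M) = (-21 + M)/(L + 2*M) (S(L, M) = (M - 21)/(L + 2*M) = (-21 + M)/(L + 2*M))
d = 165 (d = 15*11 = 165)
(-S(1, 1)*(-23))*d = (-(-21 + 1)/(1 + 2*1)*(-23))*165 = (-(-20)/(1 + 2)*(-23))*165 = (-(-20)/3*(-23))*165 = (-1*(-20/3)*(-23))*165 = ((20/3)*(-23))*165 = -460/3*165 = -25300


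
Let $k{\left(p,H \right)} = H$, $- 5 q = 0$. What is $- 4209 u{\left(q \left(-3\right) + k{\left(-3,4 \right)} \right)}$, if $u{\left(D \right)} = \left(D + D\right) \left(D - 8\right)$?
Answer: $134688$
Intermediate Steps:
$q = 0$ ($q = \left(- \frac{1}{5}\right) 0 = 0$)
$u{\left(D \right)} = 2 D \left(-8 + D\right)$
$- 4209 u{\left(q \left(-3\right) + k{\left(-3,4 \right)} \right)} = - 4209 \cdot 2 \left(0 \left(-3\right) + 4\right) \left(-8 + \left(0 \left(-3\right) + 4\right)\right) = - 4209 \cdot 2 \left(0 + 4\right) \left(-8 + \left(0 + 4\right)\right) = - 4209 \cdot 2 \cdot 4 \left(-8 + 4\right) = - 4209 \cdot 2 \cdot 4 \left(-4\right) = \left(-4209\right) \left(-32\right) = 134688$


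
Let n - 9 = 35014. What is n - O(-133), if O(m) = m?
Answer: 35156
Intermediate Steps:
n = 35023 (n = 9 + 35014 = 35023)
n - O(-133) = 35023 - 1*(-133) = 35023 + 133 = 35156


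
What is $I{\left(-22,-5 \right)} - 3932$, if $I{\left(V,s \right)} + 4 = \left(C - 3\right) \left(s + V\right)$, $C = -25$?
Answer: $-3180$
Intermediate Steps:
$I{\left(V,s \right)} = -4 - 28 V - 28 s$ ($I{\left(V,s \right)} = -4 + \left(-25 - 3\right) \left(s + V\right) = -4 - 28 \left(V + s\right) = -4 - \left(28 V + 28 s\right) = -4 - 28 V - 28 s$)
$I{\left(-22,-5 \right)} - 3932 = \left(-4 - -616 - -140\right) - 3932 = \left(-4 + 616 + 140\right) - 3932 = 752 - 3932 = -3180$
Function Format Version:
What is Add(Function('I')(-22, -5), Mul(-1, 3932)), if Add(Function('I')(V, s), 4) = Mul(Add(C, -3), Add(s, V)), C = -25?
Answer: -3180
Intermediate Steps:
Function('I')(V, s) = Add(-4, Mul(-28, V), Mul(-28, s)) (Function('I')(V, s) = Add(-4, Mul(Add(-25, -3), Add(s, V))) = Add(-4, Mul(-28, Add(V, s))) = Add(-4, Add(Mul(-28, V), Mul(-28, s))) = Add(-4, Mul(-28, V), Mul(-28, s)))
Add(Function('I')(-22, -5), Mul(-1, 3932)) = Add(Add(-4, Mul(-28, -22), Mul(-28, -5)), Mul(-1, 3932)) = Add(Add(-4, 616, 140), -3932) = Add(752, -3932) = -3180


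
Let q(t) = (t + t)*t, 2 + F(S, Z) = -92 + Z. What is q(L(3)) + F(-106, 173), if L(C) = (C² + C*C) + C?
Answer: 961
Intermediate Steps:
L(C) = C + 2*C² (L(C) = (C² + C²) + C = 2*C² + C = C + 2*C²)
F(S, Z) = -94 + Z (F(S, Z) = -2 + (-92 + Z) = -94 + Z)
q(t) = 2*t² (q(t) = (2*t)*t = 2*t²)
q(L(3)) + F(-106, 173) = 2*(3*(1 + 2*3))² + (-94 + 173) = 2*(3*(1 + 6))² + 79 = 2*(3*7)² + 79 = 2*21² + 79 = 2*441 + 79 = 882 + 79 = 961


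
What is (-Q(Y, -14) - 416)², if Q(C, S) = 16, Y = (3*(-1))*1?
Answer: 186624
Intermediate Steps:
Y = -3 (Y = -3*1 = -3)
(-Q(Y, -14) - 416)² = (-1*16 - 416)² = (-16 - 416)² = (-432)² = 186624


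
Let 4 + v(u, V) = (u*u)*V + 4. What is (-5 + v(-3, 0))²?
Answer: 25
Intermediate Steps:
v(u, V) = V*u² (v(u, V) = -4 + ((u*u)*V + 4) = -4 + (u²*V + 4) = -4 + (V*u² + 4) = -4 + (4 + V*u²) = V*u²)
(-5 + v(-3, 0))² = (-5 + 0*(-3)²)² = (-5 + 0*9)² = (-5 + 0)² = (-5)² = 25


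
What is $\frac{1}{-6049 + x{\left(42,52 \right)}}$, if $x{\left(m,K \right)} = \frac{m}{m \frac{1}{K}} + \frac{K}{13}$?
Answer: $- \frac{1}{5993} \approx -0.00016686$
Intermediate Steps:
$x{\left(m,K \right)} = \frac{14 K}{13}$ ($x{\left(m,K \right)} = m \frac{K}{m} + K \frac{1}{13} = K + \frac{K}{13} = \frac{14 K}{13}$)
$\frac{1}{-6049 + x{\left(42,52 \right)}} = \frac{1}{-6049 + \frac{14}{13} \cdot 52} = \frac{1}{-6049 + 56} = \frac{1}{-5993} = - \frac{1}{5993}$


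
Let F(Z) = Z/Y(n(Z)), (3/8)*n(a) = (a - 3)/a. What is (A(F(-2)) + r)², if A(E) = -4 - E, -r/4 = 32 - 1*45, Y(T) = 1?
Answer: 2500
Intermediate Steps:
n(a) = 8*(-3 + a)/(3*a) (n(a) = 8*((a - 3)/a)/3 = 8*((-3 + a)/a)/3 = 8*(-3 + a)/(3*a))
r = 52 (r = -4*(32 - 1*45) = -4*(32 - 45) = -4*(-13) = 52)
F(Z) = Z (F(Z) = Z/1 = Z*1 = Z)
(A(F(-2)) + r)² = ((-4 - 1*(-2)) + 52)² = ((-4 + 2) + 52)² = (-2 + 52)² = 50² = 2500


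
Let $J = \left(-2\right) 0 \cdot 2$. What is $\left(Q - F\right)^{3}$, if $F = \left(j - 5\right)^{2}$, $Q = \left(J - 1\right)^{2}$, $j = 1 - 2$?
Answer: $-42875$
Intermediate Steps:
$J = 0$ ($J = 0 \cdot 2 = 0$)
$j = -1$
$Q = 1$ ($Q = \left(0 - 1\right)^{2} = \left(-1\right)^{2} = 1$)
$F = 36$ ($F = \left(-1 - 5\right)^{2} = \left(-6\right)^{2} = 36$)
$\left(Q - F\right)^{3} = \left(1 - 36\right)^{3} = \left(-35\right)^{3} = -42875$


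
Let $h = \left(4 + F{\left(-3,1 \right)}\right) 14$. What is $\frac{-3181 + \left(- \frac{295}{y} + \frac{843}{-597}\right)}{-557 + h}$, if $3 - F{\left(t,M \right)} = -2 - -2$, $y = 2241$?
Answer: $\frac{1419284005}{204695181} \approx 6.9336$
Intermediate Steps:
$F{\left(t,M \right)} = 3$ ($F{\left(t,M \right)} = 3 - \left(-2 - -2\right) = 3 - \left(-2 + 2\right) = 3 - 0 = 3 + 0 = 3$)
$h = 98$ ($h = \left(4 + 3\right) 14 = 7 \cdot 14 = 98$)
$\frac{-3181 + \left(- \frac{295}{y} + \frac{843}{-597}\right)}{-557 + h} = \frac{-3181 + \left(- \frac{295}{2241} + \frac{843}{-597}\right)}{-557 + 98} = \frac{-3181 + \left(\left(-295\right) \frac{1}{2241} + 843 \left(- \frac{1}{597}\right)\right)}{-459} = \left(-3181 - \frac{688426}{445959}\right) \left(- \frac{1}{459}\right) = \left(- \frac{1419284005}{445959}\right) \left(- \frac{1}{459}\right) = \frac{1419284005}{204695181}$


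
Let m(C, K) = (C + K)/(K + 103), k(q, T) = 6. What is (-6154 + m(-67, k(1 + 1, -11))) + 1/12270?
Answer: -8231292581/1337430 ≈ -6154.6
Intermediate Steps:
m(C, K) = (C + K)/(103 + K)
(-6154 + m(-67, k(1 + 1, -11))) + 1/12270 = (-6154 + (-67 + 6)/(103 + 6)) + 1/12270 = (-6154 - 61/109) + 1/12270 = -670847/109 + 1/12270 = -8231292581/1337430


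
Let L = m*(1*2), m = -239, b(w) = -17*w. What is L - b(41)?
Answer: 219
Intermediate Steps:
L = -478 (L = -239*2 = -478)
L - b(41) = -478 - (-17)*41 = -478 - 1*(-697) = -478 + 697 = 219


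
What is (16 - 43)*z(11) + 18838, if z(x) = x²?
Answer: 15571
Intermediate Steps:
(16 - 43)*z(11) + 18838 = (16 - 43)*11² + 18838 = -27*121 + 18838 = -3267 + 18838 = 15571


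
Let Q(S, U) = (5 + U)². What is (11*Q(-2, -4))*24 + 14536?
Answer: 14800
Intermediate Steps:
(11*Q(-2, -4))*24 + 14536 = (11*(5 - 4)²)*24 + 14536 = (11*1²)*24 + 14536 = (11*1)*24 + 14536 = 11*24 + 14536 = 264 + 14536 = 14800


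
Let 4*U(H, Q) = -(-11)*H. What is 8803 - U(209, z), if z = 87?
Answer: 32913/4 ≈ 8228.3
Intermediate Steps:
U(H, Q) = 11*H/4 (U(H, Q) = (-(-11)*H)/4 = (11*H)/4 = 11*H/4)
8803 - U(209, z) = 8803 - 11*209/4 = 8803 - 1*2299/4 = 8803 - 2299/4 = 32913/4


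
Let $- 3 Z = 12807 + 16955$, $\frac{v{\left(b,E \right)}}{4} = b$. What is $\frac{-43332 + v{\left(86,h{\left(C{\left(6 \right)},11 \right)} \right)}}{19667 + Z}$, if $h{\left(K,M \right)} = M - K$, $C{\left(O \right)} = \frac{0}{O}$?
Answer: $- \frac{128964}{29239} \approx -4.4107$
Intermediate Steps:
$C{\left(O \right)} = 0$
$v{\left(b,E \right)} = 4 b$
$Z = - \frac{29762}{3}$ ($Z = - \frac{12807 + 16955}{3} = \left(- \frac{1}{3}\right) 29762 = - \frac{29762}{3} \approx -9920.7$)
$\frac{-43332 + v{\left(86,h{\left(C{\left(6 \right)},11 \right)} \right)}}{19667 + Z} = \frac{-43332 + 4 \cdot 86}{19667 - \frac{29762}{3}} = \frac{-43332 + 344}{\frac{29239}{3}} = \left(-42988\right) \frac{3}{29239} = - \frac{128964}{29239}$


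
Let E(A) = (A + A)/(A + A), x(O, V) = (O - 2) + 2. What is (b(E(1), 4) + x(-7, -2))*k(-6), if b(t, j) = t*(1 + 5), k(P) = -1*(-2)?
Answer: -2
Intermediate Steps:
x(O, V) = O (x(O, V) = (-2 + O) + 2 = O)
k(P) = 2
E(A) = 1 (E(A) = (2*A)/((2*A)) = (2*A)*(1/(2*A)) = 1)
b(t, j) = 6*t (b(t, j) = t*6 = 6*t)
(b(E(1), 4) + x(-7, -2))*k(-6) = (6*1 - 7)*2 = (6 - 7)*2 = -1*2 = -2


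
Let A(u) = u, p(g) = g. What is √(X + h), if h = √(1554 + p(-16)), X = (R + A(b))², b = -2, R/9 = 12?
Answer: √(11236 + √1538) ≈ 106.18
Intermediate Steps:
R = 108 (R = 9*12 = 108)
X = 11236 (X = (108 - 2)² = 106² = 11236)
h = √1538 (h = √(1554 - 16) = √1538 ≈ 39.217)
√(X + h) = √(11236 + √1538)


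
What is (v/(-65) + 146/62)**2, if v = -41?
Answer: 36192256/4060225 ≈ 8.9138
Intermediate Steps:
(v/(-65) + 146/62)**2 = (-41/(-65) + 146/62)**2 = (-41*(-1/65) + 146*(1/62))**2 = (41/65 + 73/31)**2 = (6016/2015)**2 = 36192256/4060225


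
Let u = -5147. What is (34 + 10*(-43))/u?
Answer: 396/5147 ≈ 0.076938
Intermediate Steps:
(34 + 10*(-43))/u = (34 + 10*(-43))/(-5147) = (34 - 430)*(-1/5147) = -396*(-1/5147) = 396/5147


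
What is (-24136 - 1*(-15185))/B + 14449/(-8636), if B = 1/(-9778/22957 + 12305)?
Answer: -21835639552831145/198256652 ≈ -1.1014e+8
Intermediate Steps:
B = 22957/282476107 (B = 1/(-9778*1/22957 + 12305) = 1/(-9778/22957 + 12305) = 1/(282476107/22957) = 22957/282476107 ≈ 8.1271e-5)
(-24136 - 1*(-15185))/B + 14449/(-8636) = (-24136 - 1*(-15185))/(22957/282476107) + 14449/(-8636) = (-24136 + 15185)*(282476107/22957) + 14449*(-1/8636) = -8951*282476107/22957 - 14449/8636 = -2528443633757/22957 - 14449/8636 = -21835639552831145/198256652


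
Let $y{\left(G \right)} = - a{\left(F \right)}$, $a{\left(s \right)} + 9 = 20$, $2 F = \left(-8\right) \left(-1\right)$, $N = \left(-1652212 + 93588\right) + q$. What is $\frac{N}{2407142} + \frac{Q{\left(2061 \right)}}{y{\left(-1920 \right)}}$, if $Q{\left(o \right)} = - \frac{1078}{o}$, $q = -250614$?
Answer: $- \frac{1746469801}{2480559831} \approx -0.70406$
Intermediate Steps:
$N = -1809238$ ($N = \left(-1652212 + 93588\right) - 250614 = -1558624 - 250614 = -1809238$)
$F = 4$ ($F = \frac{\left(-8\right) \left(-1\right)}{2} = \frac{1}{2} \cdot 8 = 4$)
$a{\left(s \right)} = 11$ ($a{\left(s \right)} = -9 + 20 = 11$)
$y{\left(G \right)} = -11$ ($y{\left(G \right)} = \left(-1\right) 11 = -11$)
$\frac{N}{2407142} + \frac{Q{\left(2061 \right)}}{y{\left(-1920 \right)}} = - \frac{1809238}{2407142} + \frac{\left(-1078\right) \frac{1}{2061}}{-11} = \left(-1809238\right) \frac{1}{2407142} + \left(-1078\right) \frac{1}{2061} \left(- \frac{1}{11}\right) = - \frac{904619}{1203571} - - \frac{98}{2061} = - \frac{904619}{1203571} + \frac{98}{2061} = - \frac{1746469801}{2480559831}$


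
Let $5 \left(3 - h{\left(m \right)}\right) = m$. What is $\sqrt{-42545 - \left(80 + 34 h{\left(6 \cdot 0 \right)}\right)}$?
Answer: $i \sqrt{42727} \approx 206.71 i$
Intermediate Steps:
$h{\left(m \right)} = 3 - \frac{m}{5}$
$\sqrt{-42545 - \left(80 + 34 h{\left(6 \cdot 0 \right)}\right)} = \sqrt{-42545 - \left(80 + 34 \left(3 - \frac{6 \cdot 0}{5}\right)\right)} = \sqrt{-42545 - \left(80 + 34 \left(3 - 0\right)\right)} = \sqrt{-42545 - \left(80 + 34 \left(3 + 0\right)\right)} = \sqrt{-42545 - 182} = \sqrt{-42727} = i \sqrt{42727}$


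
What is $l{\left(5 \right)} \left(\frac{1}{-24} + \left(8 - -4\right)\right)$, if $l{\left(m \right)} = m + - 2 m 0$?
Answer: $\frac{1435}{24} \approx 59.792$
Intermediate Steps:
$l{\left(m \right)} = m$ ($l{\left(m \right)} = m + 0 = m$)
$l{\left(5 \right)} \left(\frac{1}{-24} + \left(8 - -4\right)\right) = 5 \left(\frac{1}{-24} + \left(8 - -4\right)\right) = 5 \left(- \frac{1}{24} + \left(8 + 4\right)\right) = 5 \left(- \frac{1}{24} + 12\right) = 5 \cdot \frac{287}{24} = \frac{1435}{24}$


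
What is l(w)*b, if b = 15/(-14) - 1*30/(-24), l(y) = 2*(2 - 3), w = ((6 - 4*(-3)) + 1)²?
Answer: -5/14 ≈ -0.35714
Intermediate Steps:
w = 361 (w = ((6 + 12) + 1)² = (18 + 1)² = 19² = 361)
l(y) = -2 (l(y) = 2*(-1) = -2)
b = 5/28 (b = 15*(-1/14) - 30*(-1/24) = -15/14 + 5/4 = 5/28 ≈ 0.17857)
l(w)*b = -2*5/28 = -5/14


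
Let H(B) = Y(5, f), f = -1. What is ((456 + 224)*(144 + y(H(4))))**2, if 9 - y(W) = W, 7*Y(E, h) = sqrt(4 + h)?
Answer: 530393145600/49 - 141494400*sqrt(3)/7 ≈ 1.0789e+10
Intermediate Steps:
Y(E, h) = sqrt(4 + h)/7
H(B) = sqrt(3)/7 (H(B) = sqrt(4 - 1)/7 = sqrt(3)/7)
y(W) = 9 - W
((456 + 224)*(144 + y(H(4))))**2 = ((456 + 224)*(144 + (9 - sqrt(3)/7)))**2 = (680*(144 + (9 - sqrt(3)/7)))**2 = (680*(153 - sqrt(3)/7))**2 = (104040 - 680*sqrt(3)/7)**2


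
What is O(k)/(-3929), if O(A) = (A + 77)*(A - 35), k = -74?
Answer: 327/3929 ≈ 0.083227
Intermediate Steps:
O(A) = (-35 + A)*(77 + A) (O(A) = (77 + A)*(-35 + A) = (-35 + A)*(77 + A))
O(k)/(-3929) = (-2695 + (-74)**2 + 42*(-74))/(-3929) = (-2695 + 5476 - 3108)*(-1/3929) = -327*(-1/3929) = 327/3929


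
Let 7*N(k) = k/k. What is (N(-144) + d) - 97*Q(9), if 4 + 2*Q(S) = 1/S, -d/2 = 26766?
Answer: -6721249/126 ≈ -53343.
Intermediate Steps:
d = -53532 (d = -2*26766 = -53532)
Q(S) = -2 + 1/(2*S)
N(k) = ⅐ (N(k) = (k/k)/7 = (⅐)*1 = ⅐)
(N(-144) + d) - 97*Q(9) = (⅐ - 53532) - 97*(-2 + (½)/9) = -374723/7 - 97*(-2 + (½)*(⅑)) = -374723/7 - 97*(-2 + 1/18) = -374723/7 - 97*(-35/18) = -374723/7 + 3395/18 = -6721249/126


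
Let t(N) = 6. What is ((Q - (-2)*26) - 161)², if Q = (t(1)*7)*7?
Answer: 34225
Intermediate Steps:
Q = 294 (Q = (6*7)*7 = 42*7 = 294)
((Q - (-2)*26) - 161)² = ((294 - (-2)*26) - 161)² = ((294 - 1*(-52)) - 161)² = ((294 + 52) - 161)² = (346 - 161)² = 185² = 34225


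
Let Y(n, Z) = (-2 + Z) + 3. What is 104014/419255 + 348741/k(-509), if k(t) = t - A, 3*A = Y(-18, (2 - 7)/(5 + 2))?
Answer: -3069327553381/4482255205 ≈ -684.77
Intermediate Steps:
Y(n, Z) = 1 + Z
A = 2/21 (A = (1 + (2 - 7)/(5 + 2))/3 = (1 - 5/7)/3 = (⅓)*(2/7) = 2/21 ≈ 0.095238)
k(t) = -2/21 + t (k(t) = t - 1*2/21 = t - 2/21 = -2/21 + t)
104014/419255 + 348741/k(-509) = 104014/419255 + 348741/(-2/21 - 509) = 104014*(1/419255) + 348741/(-10691/21) = 104014/419255 + 348741*(-21/10691) = 104014/419255 - 7323561/10691 = -3069327553381/4482255205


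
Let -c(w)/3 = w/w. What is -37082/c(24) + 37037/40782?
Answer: 72018535/5826 ≈ 12362.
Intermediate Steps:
c(w) = -3 (c(w) = -3*w/w = -3*1 = -3)
-37082/c(24) + 37037/40782 = -37082/(-3) + 37037/40782 = -37082*(-⅓) + 37037*(1/40782) = 37082/3 + 5291/5826 = 72018535/5826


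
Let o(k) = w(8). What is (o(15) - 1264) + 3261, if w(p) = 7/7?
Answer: 1998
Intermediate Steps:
w(p) = 1 (w(p) = 7*(⅐) = 1)
o(k) = 1
(o(15) - 1264) + 3261 = (1 - 1264) + 3261 = -1263 + 3261 = 1998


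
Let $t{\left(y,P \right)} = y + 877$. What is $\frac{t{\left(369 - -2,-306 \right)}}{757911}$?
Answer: $\frac{416}{252637} \approx 0.0016466$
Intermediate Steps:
$t{\left(y,P \right)} = 877 + y$
$\frac{t{\left(369 - -2,-306 \right)}}{757911} = \frac{877 + \left(369 - -2\right)}{757911} = \left(877 + \left(369 + 2\right)\right) \frac{1}{757911} = \left(877 + 371\right) \frac{1}{757911} = 1248 \cdot \frac{1}{757911} = \frac{416}{252637}$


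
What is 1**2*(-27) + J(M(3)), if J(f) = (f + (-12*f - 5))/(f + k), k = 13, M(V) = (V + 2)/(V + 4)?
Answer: -447/16 ≈ -27.938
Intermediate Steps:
M(V) = (2 + V)/(4 + V)
J(f) = (-5 - 11*f)/(13 + f) (J(f) = (f + (-12*f - 5))/(f + 13) = (f + (-5 - 12*f))/(13 + f) = (-5 - 11*f)/(13 + f))
1**2*(-27) + J(M(3)) = 1**2*(-27) + (-5 - 11*(2 + 3)/(4 + 3))/(13 + (2 + 3)/(4 + 3)) = 1*(-27) + (-5 - 11*5/7)/(13 + 5/7) = -27 + (-5 - 11*5/7)/(13 + (1/7)*5) = -27 + (-5 - 11*5/7)/(13 + 5/7) = -27 + (-5 - 55/7)/(96/7) = -27 + (7/96)*(-90/7) = -27 - 15/16 = -447/16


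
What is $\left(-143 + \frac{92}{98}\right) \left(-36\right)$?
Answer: $\frac{250596}{49} \approx 5114.2$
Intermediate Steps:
$\left(-143 + \frac{92}{98}\right) \left(-36\right) = \left(-143 + 92 \cdot \frac{1}{98}\right) \left(-36\right) = \left(-143 + \frac{46}{49}\right) \left(-36\right) = \left(- \frac{6961}{49}\right) \left(-36\right) = \frac{250596}{49}$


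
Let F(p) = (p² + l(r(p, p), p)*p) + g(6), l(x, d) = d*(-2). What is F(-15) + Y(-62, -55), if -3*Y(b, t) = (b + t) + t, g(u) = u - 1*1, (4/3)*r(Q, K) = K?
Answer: -488/3 ≈ -162.67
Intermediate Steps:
r(Q, K) = 3*K/4
l(x, d) = -2*d
g(u) = -1 + u (g(u) = u - 1 = -1 + u)
Y(b, t) = -2*t/3 - b/3 (Y(b, t) = -((b + t) + t)/3 = -(b + 2*t)/3 = -2*t/3 - b/3)
F(p) = 5 - p² (F(p) = (p² + (-2*p)*p) + (-1 + 6) = (p² - 2*p²) + 5 = -p² + 5 = 5 - p²)
F(-15) + Y(-62, -55) = (5 - 1*(-15)²) + (-⅔*(-55) - ⅓*(-62)) = (5 - 1*225) + (110/3 + 62/3) = (5 - 225) + 172/3 = -220 + 172/3 = -488/3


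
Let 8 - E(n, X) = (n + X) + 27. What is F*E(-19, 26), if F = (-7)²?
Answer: -1274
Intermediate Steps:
E(n, X) = -19 - X - n (E(n, X) = 8 - ((n + X) + 27) = 8 - ((X + n) + 27) = 8 - (27 + X + n) = 8 + (-27 - X - n) = -19 - X - n)
F = 49
F*E(-19, 26) = 49*(-19 - 1*26 - 1*(-19)) = 49*(-19 - 26 + 19) = 49*(-26) = -1274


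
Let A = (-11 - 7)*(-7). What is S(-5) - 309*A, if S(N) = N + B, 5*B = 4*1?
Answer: -194691/5 ≈ -38938.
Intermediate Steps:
B = ⅘ (B = (4*1)/5 = (⅕)*4 = ⅘ ≈ 0.80000)
A = 126 (A = -18*(-7) = 126)
S(N) = ⅘ + N (S(N) = N + ⅘ = ⅘ + N)
S(-5) - 309*A = (⅘ - 5) - 309*126 = -21/5 - 38934 = -194691/5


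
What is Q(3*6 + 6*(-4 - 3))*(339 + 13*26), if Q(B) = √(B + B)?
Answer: 2708*I*√3 ≈ 4690.4*I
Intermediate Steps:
Q(B) = √2*√B (Q(B) = √(2*B) = √2*√B)
Q(3*6 + 6*(-4 - 3))*(339 + 13*26) = (√2*√(3*6 + 6*(-4 - 3)))*(339 + 13*26) = (√2*√(18 + 6*(-7)))*(339 + 338) = (√2*√(18 - 42))*677 = (√2*√(-24))*677 = (√2*(2*I*√6))*677 = (4*I*√3)*677 = 2708*I*√3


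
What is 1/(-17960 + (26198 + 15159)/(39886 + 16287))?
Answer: -56173/1008825723 ≈ -5.5682e-5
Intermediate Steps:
1/(-17960 + (26198 + 15159)/(39886 + 16287)) = 1/(-17960 + 41357/56173) = 1/(-1008825723/56173) = -56173/1008825723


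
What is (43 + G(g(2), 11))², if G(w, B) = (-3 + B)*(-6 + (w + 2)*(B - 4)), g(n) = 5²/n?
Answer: 651249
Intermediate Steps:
g(n) = 25/n
G(w, B) = (-6 + (-4 + B)*(2 + w))*(-3 + B) (G(w, B) = (-3 + B)*(-6 + (2 + w)*(-4 + B)) = (-3 + B)*(-6 + (-4 + B)*(2 + w)) = (-6 + (-4 + B)*(2 + w))*(-3 + B))
(43 + G(g(2), 11))² = (43 + (42 - 20*11 + 2*11² + 12*(25/2) + (25/2)*11² - 7*11*25/2))² = (43 + (42 - 220 + 2*121 + 12*(25*(½)) + (25*(½))*121 - 7*11*25*(½)))² = (43 + (42 - 220 + 242 + 12*(25/2) + (25/2)*121 - 7*11*25/2))² = (43 + (42 - 220 + 242 + 150 + 3025/2 - 1925/2))² = (43 + 764)² = 807² = 651249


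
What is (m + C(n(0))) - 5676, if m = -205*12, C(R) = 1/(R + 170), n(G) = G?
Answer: -1383119/170 ≈ -8136.0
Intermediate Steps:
C(R) = 1/(170 + R)
m = -2460
(m + C(n(0))) - 5676 = (-2460 + 1/(170 + 0)) - 5676 = (-2460 + 1/170) - 5676 = -418199/170 - 5676 = -1383119/170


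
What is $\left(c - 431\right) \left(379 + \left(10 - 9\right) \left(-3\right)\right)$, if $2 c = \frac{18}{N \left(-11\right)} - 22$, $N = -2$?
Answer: $- \frac{1826420}{11} \approx -1.6604 \cdot 10^{5}$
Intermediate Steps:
$c = - \frac{233}{22}$ ($c = \frac{\frac{18}{\left(-2\right) \left(-11\right)} - 22}{2} = \frac{\frac{18}{22} - 22}{2} = \frac{18 \cdot \frac{1}{22} - 22}{2} = \frac{\frac{9}{11} - 22}{2} = \frac{1}{2} \left(- \frac{233}{11}\right) = - \frac{233}{22} \approx -10.591$)
$\left(c - 431\right) \left(379 + \left(10 - 9\right) \left(-3\right)\right) = \left(- \frac{233}{22} - 431\right) \left(379 + \left(10 - 9\right) \left(-3\right)\right) = - \frac{9715 \left(379 + 1 \left(-3\right)\right)}{22} = - \frac{9715 \left(379 - 3\right)}{22} = \left(- \frac{9715}{22}\right) 376 = - \frac{1826420}{11}$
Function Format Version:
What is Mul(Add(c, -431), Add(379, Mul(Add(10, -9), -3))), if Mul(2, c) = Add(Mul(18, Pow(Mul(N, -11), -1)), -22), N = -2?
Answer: Rational(-1826420, 11) ≈ -1.6604e+5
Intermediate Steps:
c = Rational(-233, 22) (c = Mul(Rational(1, 2), Add(Mul(18, Pow(Mul(-2, -11), -1)), -22)) = Mul(Rational(1, 2), Add(Mul(18, Pow(22, -1)), -22)) = Mul(Rational(1, 2), Add(Mul(18, Rational(1, 22)), -22)) = Mul(Rational(1, 2), Add(Rational(9, 11), -22)) = Mul(Rational(1, 2), Rational(-233, 11)) = Rational(-233, 22) ≈ -10.591)
Mul(Add(c, -431), Add(379, Mul(Add(10, -9), -3))) = Mul(Add(Rational(-233, 22), -431), Add(379, Mul(Add(10, -9), -3))) = Mul(Rational(-9715, 22), Add(379, Mul(1, -3))) = Mul(Rational(-9715, 22), Add(379, -3)) = Mul(Rational(-9715, 22), 376) = Rational(-1826420, 11)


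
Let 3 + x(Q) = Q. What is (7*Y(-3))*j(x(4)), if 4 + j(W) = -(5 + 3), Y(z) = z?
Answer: 252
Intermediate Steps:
x(Q) = -3 + Q
j(W) = -12 (j(W) = -4 - (5 + 3) = -4 - 1*8 = -4 - 8 = -12)
(7*Y(-3))*j(x(4)) = (7*(-3))*(-12) = -21*(-12) = 252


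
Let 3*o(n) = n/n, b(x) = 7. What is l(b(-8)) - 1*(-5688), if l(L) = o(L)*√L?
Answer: 5688 + √7/3 ≈ 5688.9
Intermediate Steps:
o(n) = ⅓ (o(n) = (n/n)/3 = (⅓)*1 = ⅓)
l(L) = √L/3
l(b(-8)) - 1*(-5688) = √7/3 - 1*(-5688) = √7/3 + 5688 = 5688 + √7/3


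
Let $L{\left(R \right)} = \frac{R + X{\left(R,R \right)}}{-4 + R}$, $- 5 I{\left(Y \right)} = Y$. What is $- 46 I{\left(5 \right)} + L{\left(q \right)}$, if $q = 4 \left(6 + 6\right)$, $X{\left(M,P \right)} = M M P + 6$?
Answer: $\frac{56335}{22} \approx 2560.7$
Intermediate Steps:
$I{\left(Y \right)} = - \frac{Y}{5}$
$X{\left(M,P \right)} = 6 + P M^{2}$ ($X{\left(M,P \right)} = M^{2} P + 6 = P M^{2} + 6 = 6 + P M^{2}$)
$q = 48$ ($q = 4 \cdot 12 = 48$)
$L{\left(R \right)} = \frac{6 + R + R^{3}}{-4 + R}$ ($L{\left(R \right)} = \frac{R + \left(6 + R R^{2}\right)}{-4 + R} = \frac{R + \left(6 + R^{3}\right)}{-4 + R} = \frac{6 + R + R^{3}}{-4 + R}$)
$- 46 I{\left(5 \right)} + L{\left(q \right)} = - 46 \left(\left(- \frac{1}{5}\right) 5\right) + \frac{6 + 48 + 48^{3}}{-4 + 48} = \left(-46\right) \left(-1\right) + \frac{6 + 48 + 110592}{44} = 46 + \frac{1}{44} \cdot 110646 = 46 + \frac{55323}{22} = \frac{56335}{22}$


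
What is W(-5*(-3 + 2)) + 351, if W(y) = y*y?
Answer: 376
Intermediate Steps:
W(y) = y²
W(-5*(-3 + 2)) + 351 = (-5*(-3 + 2))² + 351 = (-5*(-1))² + 351 = 5² + 351 = 25 + 351 = 376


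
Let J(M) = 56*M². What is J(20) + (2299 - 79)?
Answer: 24620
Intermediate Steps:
J(20) + (2299 - 79) = 56*20² + (2299 - 79) = 56*400 + 2220 = 22400 + 2220 = 24620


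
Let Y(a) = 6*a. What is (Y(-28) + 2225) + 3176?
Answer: 5233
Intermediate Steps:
(Y(-28) + 2225) + 3176 = (6*(-28) + 2225) + 3176 = (-168 + 2225) + 3176 = 2057 + 3176 = 5233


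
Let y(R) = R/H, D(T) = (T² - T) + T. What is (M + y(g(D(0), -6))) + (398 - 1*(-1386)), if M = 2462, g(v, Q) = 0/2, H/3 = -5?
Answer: 4246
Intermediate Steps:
H = -15 (H = 3*(-5) = -15)
D(T) = T²
g(v, Q) = 0 (g(v, Q) = 0*(½) = 0)
y(R) = -R/15 (y(R) = R/(-15) = R*(-1/15) = -R/15)
(M + y(g(D(0), -6))) + (398 - 1*(-1386)) = (2462 - 1/15*0) + (398 - 1*(-1386)) = (2462 + 0) + (398 + 1386) = 2462 + 1784 = 4246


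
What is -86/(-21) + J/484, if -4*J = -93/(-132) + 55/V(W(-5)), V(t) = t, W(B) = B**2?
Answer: 36615701/8944320 ≈ 4.0937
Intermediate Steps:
J = -639/880 (J = -(-93/(-132) + 55/((-5)**2))/4 = -(-93*(-1/132) + 55/25)/4 = -(31/44 + 55*(1/25))/4 = -(31/44 + 11/5)/4 = -1/4*639/220 = -639/880 ≈ -0.72614)
-86/(-21) + J/484 = -86/(-21) - 639/880/484 = -86*(-1/21) - 639/880*1/484 = 86/21 - 639/425920 = 36615701/8944320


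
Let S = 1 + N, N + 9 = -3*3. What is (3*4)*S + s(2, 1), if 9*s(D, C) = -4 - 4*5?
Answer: -620/3 ≈ -206.67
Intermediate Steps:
N = -18 (N = -9 - 3*3 = -9 - 9 = -18)
s(D, C) = -8/3 (s(D, C) = (-4 - 4*5)/9 = (-4 - 20)/9 = (⅑)*(-24) = -8/3)
S = -17 (S = 1 - 18 = -17)
(3*4)*S + s(2, 1) = (3*4)*(-17) - 8/3 = 12*(-17) - 8/3 = -204 - 8/3 = -620/3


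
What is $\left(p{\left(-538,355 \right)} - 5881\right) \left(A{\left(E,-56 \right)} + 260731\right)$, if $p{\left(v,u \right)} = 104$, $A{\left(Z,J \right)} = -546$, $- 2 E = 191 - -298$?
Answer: $-1503088745$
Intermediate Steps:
$E = - \frac{489}{2}$ ($E = - \frac{191 - -298}{2} = - \frac{191 + 298}{2} = \left(- \frac{1}{2}\right) 489 = - \frac{489}{2} \approx -244.5$)
$\left(p{\left(-538,355 \right)} - 5881\right) \left(A{\left(E,-56 \right)} + 260731\right) = \left(104 - 5881\right) \left(-546 + 260731\right) = \left(-5777\right) 260185 = -1503088745$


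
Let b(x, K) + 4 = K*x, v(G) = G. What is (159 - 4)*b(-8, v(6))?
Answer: -8060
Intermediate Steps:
b(x, K) = -4 + K*x
(159 - 4)*b(-8, v(6)) = (159 - 4)*(-4 + 6*(-8)) = 155*(-4 - 48) = 155*(-52) = -8060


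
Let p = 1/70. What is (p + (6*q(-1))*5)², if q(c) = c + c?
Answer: 17631601/4900 ≈ 3598.3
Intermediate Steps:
q(c) = 2*c
p = 1/70 ≈ 0.014286
(p + (6*q(-1))*5)² = (1/70 + (6*(2*(-1)))*5)² = (1/70 + (6*(-2))*5)² = (1/70 - 12*5)² = (1/70 - 60)² = (-4199/70)² = 17631601/4900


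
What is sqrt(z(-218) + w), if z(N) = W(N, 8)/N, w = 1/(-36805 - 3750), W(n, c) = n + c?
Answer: sqrt(18823201512170)/4420495 ≈ 0.98147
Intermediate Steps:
W(n, c) = c + n
w = -1/40555 (w = 1/(-40555) = -1/40555 ≈ -2.4658e-5)
z(N) = (8 + N)/N
sqrt(z(-218) + w) = sqrt((8 - 218)/(-218) - 1/40555) = sqrt(-1/218*(-210) - 1/40555) = sqrt(105/109 - 1/40555) = sqrt(4258166/4420495) = sqrt(18823201512170)/4420495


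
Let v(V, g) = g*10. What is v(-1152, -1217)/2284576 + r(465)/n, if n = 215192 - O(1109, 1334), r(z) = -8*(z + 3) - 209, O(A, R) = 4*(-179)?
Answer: -208188023/8808182768 ≈ -0.023636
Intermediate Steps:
O(A, R) = -716
v(V, g) = 10*g
r(z) = -233 - 8*z (r(z) = -8*(3 + z) - 209 = (-24 - 8*z) - 209 = -233 - 8*z)
n = 215908 (n = 215192 - 1*(-716) = 215192 + 716 = 215908)
v(-1152, -1217)/2284576 + r(465)/n = (10*(-1217))/2284576 + (-233 - 8*465)/215908 = -12170*1/2284576 + (-233 - 3720)*(1/215908) = -6085/1142288 - 3953*1/215908 = -6085/1142288 - 3953/215908 = -208188023/8808182768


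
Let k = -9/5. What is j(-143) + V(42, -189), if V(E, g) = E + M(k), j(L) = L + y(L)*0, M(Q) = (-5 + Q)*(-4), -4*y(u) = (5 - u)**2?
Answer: -369/5 ≈ -73.800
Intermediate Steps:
k = -9/5 (k = -9*1/5 = -9/5 ≈ -1.8000)
y(u) = -(5 - u)**2/4
M(Q) = 20 - 4*Q
j(L) = L (j(L) = L - (-5 + L)**2/4*0 = L + 0 = L)
V(E, g) = 136/5 + E (V(E, g) = E + (20 - 4*(-9/5)) = E + (20 + 36/5) = E + 136/5 = 136/5 + E)
j(-143) + V(42, -189) = -143 + (136/5 + 42) = -143 + 346/5 = -369/5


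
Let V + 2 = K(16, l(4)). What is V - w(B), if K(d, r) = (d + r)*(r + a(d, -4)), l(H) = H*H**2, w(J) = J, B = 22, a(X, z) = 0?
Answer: 5096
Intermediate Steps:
l(H) = H**3
K(d, r) = r*(d + r) (K(d, r) = (d + r)*(r + 0) = (d + r)*r = r*(d + r))
V = 5118 (V = -2 + 4**3*(16 + 4**3) = -2 + 64*(16 + 64) = -2 + 64*80 = -2 + 5120 = 5118)
V - w(B) = 5118 - 1*22 = 5118 - 22 = 5096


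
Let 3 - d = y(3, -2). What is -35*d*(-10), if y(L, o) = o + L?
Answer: 700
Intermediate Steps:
y(L, o) = L + o
d = 2 (d = 3 - (3 - 2) = 3 - 1*1 = 3 - 1 = 2)
-35*d*(-10) = -35*2*(-10) = -70*(-10) = 700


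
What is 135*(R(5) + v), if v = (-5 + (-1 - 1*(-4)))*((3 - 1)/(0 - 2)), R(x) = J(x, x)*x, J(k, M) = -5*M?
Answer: -16605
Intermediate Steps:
R(x) = -5*x² (R(x) = (-5*x)*x = -5*x²)
v = 2 (v = (-5 + (-1 + 4))*(2/(-2)) = (-5 + 3)*(2*(-½)) = -2*(-1) = 2)
135*(R(5) + v) = 135*(-5*5² + 2) = 135*(-5*25 + 2) = 135*(-125 + 2) = 135*(-123) = -16605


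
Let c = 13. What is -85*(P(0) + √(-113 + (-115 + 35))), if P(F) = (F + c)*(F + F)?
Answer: -85*I*√193 ≈ -1180.9*I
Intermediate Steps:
P(F) = 2*F*(13 + F) (P(F) = (F + 13)*(F + F) = (13 + F)*(2*F) = 2*F*(13 + F))
-85*(P(0) + √(-113 + (-115 + 35))) = -85*(2*0*(13 + 0) + √(-113 + (-115 + 35))) = -85*(2*0*13 + √(-113 - 80)) = -85*(0 + √(-193)) = -85*(0 + I*√193) = -85*I*√193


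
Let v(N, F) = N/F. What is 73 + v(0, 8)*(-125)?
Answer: 73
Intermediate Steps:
73 + v(0, 8)*(-125) = 73 + (0/8)*(-125) = 73 + (0*(⅛))*(-125) = 73 + 0*(-125) = 73 + 0 = 73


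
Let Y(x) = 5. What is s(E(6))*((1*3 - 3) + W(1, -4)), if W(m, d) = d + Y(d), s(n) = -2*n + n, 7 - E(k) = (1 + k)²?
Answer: 42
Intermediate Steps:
E(k) = 7 - (1 + k)²
s(n) = -n
W(m, d) = 5 + d (W(m, d) = d + 5 = 5 + d)
s(E(6))*((1*3 - 3) + W(1, -4)) = (-(7 - (1 + 6)²))*((1*3 - 3) + (5 - 4)) = (-(7 - 1*7²))*((3 - 3) + 1) = (-(7 - 1*49))*(0 + 1) = -(7 - 49)*1 = -1*(-42)*1 = 42*1 = 42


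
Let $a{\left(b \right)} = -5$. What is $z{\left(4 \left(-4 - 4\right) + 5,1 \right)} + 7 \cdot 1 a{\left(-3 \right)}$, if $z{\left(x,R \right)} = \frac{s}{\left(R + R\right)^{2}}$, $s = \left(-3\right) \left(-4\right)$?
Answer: $-32$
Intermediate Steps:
$s = 12$
$z{\left(x,R \right)} = \frac{3}{R^{2}}$ ($z{\left(x,R \right)} = \frac{12}{\left(R + R\right)^{2}} = \frac{12}{\left(2 R\right)^{2}} = \frac{12}{4 R^{2}} = 12 \frac{1}{4 R^{2}} = \frac{3}{R^{2}}$)
$z{\left(4 \left(-4 - 4\right) + 5,1 \right)} + 7 \cdot 1 a{\left(-3 \right)} = 3 \cdot 1^{-2} + 7 \cdot 1 \left(-5\right) = 3 \cdot 1 + 7 \left(-5\right) = 3 - 35 = -32$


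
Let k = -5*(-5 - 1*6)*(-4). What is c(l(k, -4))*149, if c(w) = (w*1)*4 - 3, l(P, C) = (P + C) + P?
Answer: -265071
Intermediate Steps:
k = -220 (k = -5*(-5 - 6)*(-4) = -5*(-11)*(-4) = 55*(-4) = -220)
l(P, C) = C + 2*P (l(P, C) = (C + P) + P = C + 2*P)
c(w) = -3 + 4*w (c(w) = w*4 - 3 = 4*w - 3 = -3 + 4*w)
c(l(k, -4))*149 = (-3 + 4*(-4 + 2*(-220)))*149 = (-3 + 4*(-4 - 440))*149 = (-3 + 4*(-444))*149 = (-3 - 1776)*149 = -1779*149 = -265071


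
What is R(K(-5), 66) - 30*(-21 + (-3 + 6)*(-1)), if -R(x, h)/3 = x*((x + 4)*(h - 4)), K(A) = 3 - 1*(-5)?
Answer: -17136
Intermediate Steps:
K(A) = 8 (K(A) = 3 + 5 = 8)
R(x, h) = -3*x*(-4 + h)*(4 + x) (R(x, h) = -3*x*(x + 4)*(h - 4) = -3*x*(4 + x)*(-4 + h) = -3*x*(-4 + h)*(4 + x))
R(K(-5), 66) - 30*(-21 + (-3 + 6)*(-1)) = 3*8*(16 - 4*66 + 4*8 - 1*66*8) - 30*(-21 + (-3 + 6)*(-1)) = 3*8*(16 - 264 + 32 - 528) - 30*(-21 + 3*(-1)) = 3*8*(-744) - 30*(-21 - 3) = -17856 - 30*(-24) = -17856 - 1*(-720) = -17856 + 720 = -17136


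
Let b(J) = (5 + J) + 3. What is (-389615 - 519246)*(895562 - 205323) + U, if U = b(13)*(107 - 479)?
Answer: -627331315591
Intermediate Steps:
b(J) = 8 + J
U = -7812 (U = (8 + 13)*(107 - 479) = 21*(-372) = -7812)
(-389615 - 519246)*(895562 - 205323) + U = (-389615 - 519246)*(895562 - 205323) - 7812 = -908861*690239 - 7812 = -627331307779 - 7812 = -627331315591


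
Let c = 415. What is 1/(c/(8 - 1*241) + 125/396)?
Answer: -92268/135215 ≈ -0.68238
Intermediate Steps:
1/(c/(8 - 1*241) + 125/396) = 1/(415/(8 - 1*241) + 125/396) = 1/(415/(8 - 241) + 125*(1/396)) = 1/(415/(-233) + 125/396) = 1/(415*(-1/233) + 125/396) = 1/(-415/233 + 125/396) = 1/(-135215/92268) = -92268/135215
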